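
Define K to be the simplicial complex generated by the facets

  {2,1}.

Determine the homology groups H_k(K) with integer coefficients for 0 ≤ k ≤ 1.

H_0 = Z,  H_1 = 0.

Fix the vertex order 1 < 2 and write every simplex with vertices in increasing order. Then dim K = 1 and the simplices of K are:

  0-simplices (2): [1], [2]
  1-simplices (1): [1,2]

so the chain groups are C_0 ≅ Z^2, C_1 ≅ Z^1.

Boundary ∂_1: C_1 → C_0 is given by ∂[p,q] = [q] − [p].
The resulting 2×1 matrix has rank 1, and its Smith normal form has invariant factors (1).

Computing H_k = (kernel of ∂_k) / (image of ∂_{k+1}):

  H_0: rank C_0 − rank ∂_1 = 2 − 1 = 1, and the invariant factors of ∂_1 are all 1, so H_0 ≅ Z.
  H_1: rank ker ∂_1 − rank ∂_2 = (1 − 1) − 0 = 0, and there is no ∂_2, so H_1 ≅ 0.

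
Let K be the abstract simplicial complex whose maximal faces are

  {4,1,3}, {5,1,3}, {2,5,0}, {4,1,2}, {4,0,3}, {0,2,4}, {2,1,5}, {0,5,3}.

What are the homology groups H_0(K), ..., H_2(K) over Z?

K has 6 vertices, 12 edges, 8 triangles.
rank ∂_0 = 0, rank ∂_1 = 5 ⇒ b_0 = 6 − 0 − 5 = 1; all invariant factors of ∂_1 are 1 so no torsion. So H_0 ≅ Z.
rank ∂_1 = 5, rank ∂_2 = 7 ⇒ b_1 = 12 − 5 − 7 = 0; all invariant factors of ∂_2 are 1 so no torsion. So H_1 ≅ 0.
rank ∂_2 = 7, rank ∂_3 = 0 ⇒ b_2 = 8 − 7 − 0 = 1. So H_2 ≅ Z.

H_0 = Z,  H_1 = 0,  H_2 = Z.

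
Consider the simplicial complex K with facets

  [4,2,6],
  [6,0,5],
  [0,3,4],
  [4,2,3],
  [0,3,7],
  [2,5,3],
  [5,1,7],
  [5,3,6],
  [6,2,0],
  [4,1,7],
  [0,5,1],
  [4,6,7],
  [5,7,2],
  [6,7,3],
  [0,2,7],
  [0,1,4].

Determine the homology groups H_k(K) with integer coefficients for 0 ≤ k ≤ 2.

Order the vertices as 0 < 1 < 2 < 3 < 4 < 5 < 6 < 7. Listing each simplex with vertices in this order, K has dimension 2 with simplices:

  0-simplices (8): [0], [1], [2], [3], [4], [5], [6], [7]
  1-simplices (24): (24 of them)
  2-simplices (16): [0,1,4], [0,1,5], [0,2,6], [0,2,7], [0,3,4], [0,3,7], [0,5,6], [1,4,7], [1,5,7], [2,3,4], [2,3,5], [2,4,6], [2,5,7], [3,5,6], [3,6,7], [4,6,7]

so the chain groups are C_0 ≅ Z^8, C_1 ≅ Z^24, C_2 ≅ Z^16.

The boundary map ∂_1: C_1 → C_0 maps an edge to its endpoints' difference, ∂[p,q] = q − p.
As a 8×24 matrix over Z this has rank 7, with invariant factors (1,1,1,1,1,1,1).

Boundary ∂_2: C_2 → C_1 maps a triangle to the signed sum of its edges. For instance
  ∂[0,2,7] = [2,7] − [0,7] + [0,2],
  ∂[3,5,6] = [5,6] − [3,6] + [3,5].
The 24×16 boundary matrix has rank 15 and Smith normal form diag(1,1,1,1,1,1,1,1,1,1,1,1,1,1,1).

From H_k ≅ ker(∂_k) / im(∂_{k+1}) we obtain:

  H_0: rank C_0 − rank ∂_1 = 8 − 7 = 1, and the invariant factors of ∂_1 are all 1, so H_0 = Z.
  H_1: rank ker ∂_1 − rank ∂_2 = (24 − 7) − 15 = 2, and the invariant factors of ∂_2 are all 1, so H_1 = Z^2.
  H_2: rank ker ∂_2 − rank ∂_3 = (16 − 15) − 0 = 1, and there is no ∂_3, so H_2 = Z.

As a check, the Euler characteristic is 8 − 24 + 16 = 0, which agrees with 1 − 2 + 1 = 0.

H_0 ≅ Z,  H_1 ≅ Z^2,  H_2 ≅ Z.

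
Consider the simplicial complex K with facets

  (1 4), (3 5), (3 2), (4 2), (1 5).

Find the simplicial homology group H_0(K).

H_0 ≅ Z.

Take the total order 1 < 2 < 3 < 4 < 5 on the vertex set. Then K (dimension 1) consists of the simplices:

  0-simplices (5): [1], [2], [3], [4], [5]
  1-simplices (5): [1,4], [1,5], [2,3], [2,4], [3,5]

giving chain groups C_0 ≅ Z^5, C_1 ≅ Z^5.

∂_1: C_1 → C_0 sends each edge [p,q] (with p < q) to q − p.
As a 5×5 matrix over Z this has rank 4, with invariant factors (1,1,1,1).

From H_k ≅ ker(∂_k) / im(∂_{k+1}) we obtain:

  H_0: rank C_0 − rank ∂_1 = 5 − 4 = 1, and the invariant factors of ∂_1 are all 1, so H_0 ≅ Z.

(K is a triangulation of the circle S^1.)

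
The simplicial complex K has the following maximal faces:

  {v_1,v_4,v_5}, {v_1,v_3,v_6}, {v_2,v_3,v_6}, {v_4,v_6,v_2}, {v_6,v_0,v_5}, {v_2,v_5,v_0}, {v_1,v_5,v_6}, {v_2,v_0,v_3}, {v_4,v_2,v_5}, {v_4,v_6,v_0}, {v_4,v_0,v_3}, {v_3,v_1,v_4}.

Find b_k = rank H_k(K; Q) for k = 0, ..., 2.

We work with the vertex ordering v_0 < v_1 < v_2 < v_3 < v_4 < v_5 < v_6. The simplices of K, each written with vertices in increasing order, are:

  0-simplices (7): [v_0], [v_1], [v_2], [v_3], [v_4], [v_5], [v_6]
  1-simplices (18): (18 of them)
  2-simplices (12): (12 of them)

giving chain groups C_0 ≅ Z^7, C_1 ≅ Z^18, C_2 ≅ Z^12.

Boundary ∂_1: C_1 → C_0 sends each edge [p,q] (with p < q) to q − p. For instance
  ∂[v_0,v_4] = [v_4] − [v_0].
The resulting 7×18 matrix has rank 6, and its Smith normal form has invariant factors (1,1,1,1,1,1).

Boundary ∂_2: C_2 → C_1 maps a triangle to the signed sum of its edges. For instance
  ∂[v_1,v_3,v_4] = [v_3,v_4] − [v_1,v_4] + [v_1,v_3],
  ∂[v_0,v_4,v_6] = [v_4,v_6] − [v_0,v_6] + [v_0,v_4].
The 18×12 boundary matrix has rank 12 and Smith normal form diag(1,1,1,1,1,1,1,1,1,1,1,2).

From H_k ≅ ker(∂_k) / im(∂_{k+1}) we obtain:

  H_0: rank C_0 − rank ∂_1 = 7 − 6 = 1, and the invariant factors of ∂_1 are all 1, so H_0 = Z.
  H_1: rank ker ∂_1 − rank ∂_2 = (18 − 6) − 12 = 0, and ∂_2 has invariant factor 2 > 1, so H_1 = Z/2.
  H_2: rank ker ∂_2 − rank ∂_3 = (12 − 12) − 0 = 0, and there is no ∂_3, so H_2 = 0.

As a check, the Euler characteristic is 7 − 18 + 12 = 1, which agrees with 1 − 0 + 0 = 1.

Hence the Betti numbers are b_0 = 1, b_1 = 0, b_2 = 0.

b_0 = 1, b_1 = 0, b_2 = 0.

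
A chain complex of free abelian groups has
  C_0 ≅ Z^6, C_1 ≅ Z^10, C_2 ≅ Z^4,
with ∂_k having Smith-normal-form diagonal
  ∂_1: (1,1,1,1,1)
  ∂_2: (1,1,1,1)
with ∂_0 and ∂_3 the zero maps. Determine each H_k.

H_0 ≅ Z,  H_1 ≅ Z,  H_2 = 0.

H_0: b_0 = 6 − 0 − 5 = 1; torsion from ∂_1 factors > 1: none. So H_0 ≅ Z.
H_1: b_1 = 10 − 5 − 4 = 1; torsion from ∂_2 factors > 1: none. So H_1 ≅ Z.
H_2: b_2 = 4 − 4 − 0 = 0; torsion from ∂_3 factors > 1: none. So H_2 ≅ 0.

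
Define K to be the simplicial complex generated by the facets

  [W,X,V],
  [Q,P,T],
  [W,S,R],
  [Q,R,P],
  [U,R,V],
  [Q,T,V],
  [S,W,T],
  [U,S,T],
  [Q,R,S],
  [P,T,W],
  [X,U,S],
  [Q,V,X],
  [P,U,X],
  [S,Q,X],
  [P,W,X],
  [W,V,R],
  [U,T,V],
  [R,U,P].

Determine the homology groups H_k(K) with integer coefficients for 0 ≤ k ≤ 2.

H_0 ≅ Z,  H_1 ≅ Z^2,  H_2 ≅ Z.

Take the total order P < Q < R < S < T < U < V < W < X on the vertex set. Then K (dimension 2) consists of the simplices:

  0-simplices (9): P, Q, R, S, T, U, V, W, X
  1-simplices (27): PQ, PR, PT, PU, PW, PX, QR, QS, QT, QV, QX, RS, RU, RV, RW, ST, SU, SW, SX, TU, TV, TW, UV, UX, VW, VX, WX
  2-simplices (18): PQR, PQT, PRU, PTW, PUX, PWX, QRS, QSX, QTV, QVX, RSW, RUV, RVW, STU, STW, SUX, TUV, VWX

so the chain groups are C_0 ≅ Z^9, C_1 ≅ Z^27, C_2 ≅ Z^18.

Boundary ∂_1: C_1 → C_0 is given by ∂[p,q] = [q] − [p]. For instance
  ∂VW = W − V.
The 9×27 boundary matrix has rank 8 and Smith normal form diag(1,1,1,1,1,1,1,1).

∂_2: C_2 → C_1 sends each 2-simplex [p,q,r] to [q,r] − [p,r] + [p,q]. For instance
  ∂RUV = UV − RV + RU,
  ∂PUX = UX − PX + PU.
This gives a 27×18 integer matrix of rank 17; reducing to Smith normal form yields diagonal entries (1,1,1,1,1,1,1,1,1,1,1,1,1,1,1,1,1).

From H_k ≅ ker(∂_k) / im(∂_{k+1}) we obtain:

  H_0: rank C_0 − rank ∂_1 = 9 − 8 = 1, and the invariant factors of ∂_1 are all 1, so H_0 = Z.
  H_1: rank ker ∂_1 − rank ∂_2 = (27 − 8) − 17 = 2, and the invariant factors of ∂_2 are all 1, so H_1 = Z^2.
  H_2: rank ker ∂_2 − rank ∂_3 = (18 − 17) − 0 = 1, and there is no ∂_3, so H_2 = Z.

As a check, the Euler characteristic is 9 − 27 + 18 = 0, which agrees with 1 − 2 + 1 = 0.
(K is a triangulation of the torus T^2.)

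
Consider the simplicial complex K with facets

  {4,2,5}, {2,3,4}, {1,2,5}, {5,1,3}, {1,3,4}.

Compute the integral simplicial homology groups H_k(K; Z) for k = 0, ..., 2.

H_0 = Z,  H_1 = Z,  H_2 = 0.

Take the total order 1 < 2 < 3 < 4 < 5 on the vertex set. Then K (dimension 2) consists of the simplices:

  0-simplices (5): [1], [2], [3], [4], [5]
  1-simplices (10): [1,2], [1,3], [1,4], [1,5], [2,3], [2,4], [2,5], [3,4], [3,5], [4,5]
  2-simplices (5): [1,2,5], [1,3,4], [1,3,5], [2,3,4], [2,4,5]

giving chain groups C_0 ≅ Z^5, C_1 ≅ Z^10, C_2 ≅ Z^5.

Boundary ∂_1: C_1 → C_0 sends each edge [p,q] (with p < q) to q − p. For instance
  ∂[2,3] = [3] − [2].
The resulting 5×10 matrix has rank 4, and its Smith normal form has invariant factors (1,1,1,1).

∂_2: C_2 → C_1 maps a triangle to the signed sum of its edges. For instance
  ∂[1,2,5] = [2,5] − [1,5] + [1,2],
  ∂[2,4,5] = [4,5] − [2,5] + [2,4].
The resulting 10×5 matrix has rank 5, and its Smith normal form has invariant factors (1,1,1,1,1).

Now H_k = ker ∂_k / im ∂_{k+1}, so:

  H_0: rank C_0 − rank ∂_1 = 5 − 4 = 1, and the invariant factors of ∂_1 are all 1, so H_0 ≅ Z.
  H_1: rank ker ∂_1 − rank ∂_2 = (10 − 4) − 5 = 1, and the invariant factors of ∂_2 are all 1, so H_1 ≅ Z.
  H_2: rank ker ∂_2 − rank ∂_3 = (5 − 5) − 0 = 0, and there is no ∂_3, so H_2 ≅ 0.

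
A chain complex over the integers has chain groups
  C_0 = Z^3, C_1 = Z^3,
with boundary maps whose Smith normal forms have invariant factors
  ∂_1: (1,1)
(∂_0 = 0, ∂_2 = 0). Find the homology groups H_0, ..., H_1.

H_0 ≅ Z,  H_1 ≅ Z.

H_0: b_0 = 3 − 0 − 2 = 1; torsion from ∂_1 factors > 1: none. So H_0 ≅ Z.
H_1: b_1 = 3 − 2 − 0 = 1; torsion from ∂_2 factors > 1: none. So H_1 ≅ Z.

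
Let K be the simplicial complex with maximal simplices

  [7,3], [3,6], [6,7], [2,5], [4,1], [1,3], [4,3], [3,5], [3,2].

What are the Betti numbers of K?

b_0 = 1, b_1 = 3.

Take the total order 1 < 2 < 3 < 4 < 5 < 6 < 7 on the vertex set. Then K (dimension 1) consists of the simplices:

  0-simplices (7): [1], [2], [3], [4], [5], [6], [7]
  1-simplices (9): [1,3], [1,4], [2,3], [2,5], [3,4], [3,5], [3,6], [3,7], [6,7]

giving chain groups C_0 ≅ Z^7, C_1 ≅ Z^9.

Boundary ∂_1: C_1 → C_0 maps an edge to its endpoints' difference, ∂[p,q] = q − p.
This gives a 7×9 integer matrix of rank 6; reducing to Smith normal form yields diagonal entries (1,1,1,1,1,1).

From H_k ≅ ker(∂_k) / im(∂_{k+1}) we obtain:

  H_0: rank C_0 − rank ∂_1 = 7 − 6 = 1, and the invariant factors of ∂_1 are all 1, so H_0 = Z.
  H_1: rank ker ∂_1 − rank ∂_2 = (9 − 6) − 0 = 3, and there is no ∂_2, so H_1 = Z^3.

As a check, the Euler characteristic is 7 − 9 = -2, which agrees with 1 − 3 = -2.
(K is a triangulation of a wedge of 3 circles.)

Hence the Betti numbers are b_0 = 1, b_1 = 3.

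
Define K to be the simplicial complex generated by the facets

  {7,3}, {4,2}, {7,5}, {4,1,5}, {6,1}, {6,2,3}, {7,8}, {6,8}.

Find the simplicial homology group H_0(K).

Order the vertices as 1 < 2 < 3 < 4 < 5 < 6 < 7 < 8. Listing each simplex with vertices in this order, K has dimension 2 with simplices:

  0-simplices (8): [1], [2], [3], [4], [5], [6], [7], [8]
  1-simplices (12): [1,4], [1,5], [1,6], [2,3], [2,4], [2,6], [3,6], [3,7], [4,5], [5,7], [6,8], [7,8]
  2-simplices (2): [1,4,5], [2,3,6]

Hence C_0 ≅ Z^8, C_1 ≅ Z^12, C_2 ≅ Z^2.

The boundary map ∂_1: C_1 → C_0 maps an edge to its endpoints' difference, ∂[p,q] = q − p.
The 8×12 boundary matrix has rank 7 and Smith normal form diag(1,1,1,1,1,1,1).

The boundary map ∂_2: C_2 → C_1 sends each 2-simplex [p,q,r] to [q,r] − [p,r] + [p,q]. For instance
  ∂[1,4,5] = [4,5] − [1,5] + [1,4],
  ∂[2,3,6] = [3,6] − [2,6] + [2,3].
The 12×2 boundary matrix has rank 2 and Smith normal form diag(1,1).

Computing H_k = (kernel of ∂_k) / (image of ∂_{k+1}):

  H_0: rank C_0 − rank ∂_1 = 8 − 7 = 1, and the invariant factors of ∂_1 are all 1, so H_0 ≅ Z.

H_0 = Z.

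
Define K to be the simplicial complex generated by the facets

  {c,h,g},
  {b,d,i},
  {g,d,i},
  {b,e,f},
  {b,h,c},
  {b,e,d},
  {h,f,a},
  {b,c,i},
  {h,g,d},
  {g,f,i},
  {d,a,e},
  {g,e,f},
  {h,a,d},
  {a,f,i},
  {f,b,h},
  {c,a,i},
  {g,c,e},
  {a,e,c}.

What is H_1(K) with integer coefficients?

H_1 ≅ Z^2.

Fix the vertex order a < b < c < d < e < f < g < h < i and write every simplex with vertices in increasing order. Then dim K = 2 and the simplices of K are:

  0-simplices (9): a, b, c, d, e, f, g, h, i
  1-simplices (27): ac, ad, ae, af, ah, ai, bc, bd, be, bf, bh, bi, ce, cg, ch, ci, de, dg, dh, di, ef, eg, fg, fh, fi, gh, gi
  2-simplices (18): ace, aci, ade, adh, afh, afi, bch, bci, bde, bdi, bef, bfh, ceg, cgh, dgh, dgi, efg, fgi

Hence C_0 ≅ Z^9, C_1 ≅ Z^27, C_2 ≅ Z^18.

∂_1: C_1 → C_0 sends each edge [p,q] (with p < q) to q − p. For instance
  ∂bi = i − b.
As a 9×27 matrix over Z this has rank 8, with invariant factors (1,1,1,1,1,1,1,1).

The boundary map ∂_2: C_2 → C_1 acts by ∂[p,q,r] = [q,r] − [p,r] + [p,q]. For instance
  ∂afi = fi − ai + af,
  ∂aci = ci − ai + ac.
As a 27×18 matrix over Z this has rank 17, with invariant factors (1,1,1,1,1,1,1,1,1,1,1,1,1,1,1,1,1).

From H_k ≅ ker(∂_k) / im(∂_{k+1}) we obtain:

  H_1: rank ker ∂_1 − rank ∂_2 = (27 − 8) − 17 = 2, and the invariant factors of ∂_2 are all 1, so H_1 ≅ Z^2.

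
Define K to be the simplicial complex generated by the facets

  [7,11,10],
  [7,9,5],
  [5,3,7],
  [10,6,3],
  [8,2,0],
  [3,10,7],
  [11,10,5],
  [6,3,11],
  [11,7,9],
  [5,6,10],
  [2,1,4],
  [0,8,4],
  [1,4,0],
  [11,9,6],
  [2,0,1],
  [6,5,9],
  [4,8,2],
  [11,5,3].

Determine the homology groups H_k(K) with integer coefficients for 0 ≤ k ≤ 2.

H_0 = Z^2,  H_1 = Z/2,  H_2 = Z.

Take the total order 0 < 1 < 2 < 3 < 4 < 5 < 6 < 7 < 8 < 9 < 10 < 11 on the vertex set. Then K (dimension 2) consists of the simplices:

  0-simplices (12): [0], [1], [2], [3], [4], [5], [6], [7], [8], [9], [10], [11]
  1-simplices (27): (27 of them)
  2-simplices (18): (18 of them)

so the chain groups are C_0 ≅ Z^12, C_1 ≅ Z^27, C_2 ≅ Z^18.

Boundary ∂_1: C_1 → C_0 maps an edge to its endpoints' difference, ∂[p,q] = q − p.
As a 12×27 matrix over Z this has rank 10, with invariant factors (1,1,1,1,1,1,1,1,1,1).

∂_2: C_2 → C_1 maps a triangle to the signed sum of its edges. For instance
  ∂[2,4,8] = [4,8] − [2,8] + [2,4],
  ∂[1,2,4] = [2,4] − [1,4] + [1,2].
This gives a 27×18 integer matrix of rank 17; reducing to Smith normal form yields diagonal entries (1,1,1,1,1,1,1,1,1,1,1,1,1,1,1,1,2).

Now H_k = ker ∂_k / im ∂_{k+1}, so:

  H_0: rank C_0 − rank ∂_1 = 12 − 10 = 2, and the invariant factors of ∂_1 are all 1, so H_0 ≅ Z^2.
  H_1: rank ker ∂_1 − rank ∂_2 = (27 − 10) − 17 = 0, and ∂_2 has invariant factor 2 > 1, so H_1 ≅ Z/2.
  H_2: rank ker ∂_2 − rank ∂_3 = (18 − 17) − 0 = 1, and there is no ∂_3, so H_2 ≅ Z.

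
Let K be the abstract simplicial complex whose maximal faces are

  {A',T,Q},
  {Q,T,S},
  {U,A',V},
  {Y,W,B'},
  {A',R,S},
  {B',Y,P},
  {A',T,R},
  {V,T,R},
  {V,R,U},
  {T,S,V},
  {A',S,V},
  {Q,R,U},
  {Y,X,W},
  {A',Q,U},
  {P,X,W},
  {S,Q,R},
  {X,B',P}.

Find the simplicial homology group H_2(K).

H_2 = 0.

We work with the vertex ordering P < Q < R < S < T < U < V < W < X < Y < A' < B'. The simplices of K, each written with vertices in increasing order, are:

  0-simplices (12): [P], [Q], [R], [S], [T], [U], [V], [W], [X], [Y], [A'], [B']
  1-simplices (28): (28 of them)
  2-simplices (17): [P,W,X], [P,X,B'], [P,Y,B'], [Q,R,S], [Q,R,U], [Q,S,T], [Q,T,A'], [Q,U,A'], [R,S,A'], [R,T,V], [R,T,A'], [R,U,V], [S,T,V], [S,V,A'], [U,V,A'], [W,X,Y], [W,Y,B']

so the chain groups are C_0 ≅ Z^12, C_1 ≅ Z^28, C_2 ≅ Z^17.

Boundary ∂_1: C_1 → C_0 sends each edge [p,q] (with p < q) to q − p. For instance
  ∂[P,W] = [W] − [P].
The 12×28 boundary matrix has rank 10 and Smith normal form diag(1,1,1,1,1,1,1,1,1,1).

Boundary ∂_2: C_2 → C_1 sends each 2-simplex [p,q,r] to [q,r] − [p,r] + [p,q]. For instance
  ∂[Q,T,A'] = [T,A'] − [Q,A'] + [Q,T],
  ∂[P,Y,B'] = [Y,B'] − [P,B'] + [P,Y].
This gives a 28×17 integer matrix of rank 17; reducing to Smith normal form yields diagonal entries (1,1,1,1,1,1,1,1,1,1,1,1,1,1,1,1,2).

Now H_k = ker ∂_k / im ∂_{k+1}, so:

  H_2: rank ker ∂_2 − rank ∂_3 = (17 − 17) − 0 = 0, and there is no ∂_3, so H_2 = 0.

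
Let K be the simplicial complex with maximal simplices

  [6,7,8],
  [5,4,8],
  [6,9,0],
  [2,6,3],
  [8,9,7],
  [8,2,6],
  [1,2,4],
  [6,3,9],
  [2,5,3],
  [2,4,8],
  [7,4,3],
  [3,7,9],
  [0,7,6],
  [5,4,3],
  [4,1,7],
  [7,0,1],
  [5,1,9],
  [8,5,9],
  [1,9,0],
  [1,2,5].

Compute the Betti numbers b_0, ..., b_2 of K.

b_0 = 1, b_1 = 1, b_2 = 0.

Fix the vertex order 0 < 1 < 2 < 3 < 4 < 5 < 6 < 7 < 8 < 9 and write every simplex with vertices in increasing order. Then dim K = 2 and the simplices of K are:

  0-simplices (10): [0], [1], [2], [3], [4], [5], [6], [7], [8], [9]
  1-simplices (30): (30 of them)
  2-simplices (20): (20 of them)

giving chain groups C_0 ≅ Z^10, C_1 ≅ Z^30, C_2 ≅ Z^20.

Boundary ∂_1: C_1 → C_0 sends each edge [p,q] (with p < q) to q − p.
This gives a 10×30 integer matrix of rank 9; reducing to Smith normal form yields diagonal entries (1,1,1,1,1,1,1,1,1).

Boundary ∂_2: C_2 → C_1 maps a triangle to the signed sum of its edges. For instance
  ∂[1,2,5] = [2,5] − [1,5] + [1,2],
  ∂[1,4,7] = [4,7] − [1,7] + [1,4].
The 30×20 boundary matrix has rank 20 and Smith normal form diag(1,1,1,1,1,1,1,1,1,1,1,1,1,1,1,1,1,1,1,2).

From H_k ≅ ker(∂_k) / im(∂_{k+1}) we obtain:

  H_0: rank C_0 − rank ∂_1 = 10 − 9 = 1, and the invariant factors of ∂_1 are all 1, so H_0 ≅ Z.
  H_1: rank ker ∂_1 − rank ∂_2 = (30 − 9) − 20 = 1, and ∂_2 has invariant factor 2 > 1, so H_1 ≅ Z ⊕ Z/2.
  H_2: rank ker ∂_2 − rank ∂_3 = (20 − 20) − 0 = 0, and there is no ∂_3, so H_2 ≅ 0.

As a check, the Euler characteristic is 10 − 30 + 20 = 0, which agrees with 1 − 1 + 0 = 0.
(K is a triangulation of the Klein bottle.)

Hence the Betti numbers are b_0 = 1, b_1 = 1, b_2 = 0.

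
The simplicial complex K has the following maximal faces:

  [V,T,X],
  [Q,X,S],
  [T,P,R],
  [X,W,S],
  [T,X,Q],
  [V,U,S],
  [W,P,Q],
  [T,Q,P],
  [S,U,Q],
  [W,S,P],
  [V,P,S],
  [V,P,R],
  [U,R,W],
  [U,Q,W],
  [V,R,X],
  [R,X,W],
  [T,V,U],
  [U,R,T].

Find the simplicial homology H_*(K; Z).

We work with the vertex ordering P < Q < R < S < T < U < V < W < X. The simplices of K, each written with vertices in increasing order, are:

  0-simplices (9): P, Q, R, S, T, U, V, W, X
  1-simplices (27): PQ, PR, PS, PT, PV, PW, QS, QT, QU, QW, QX, RT, RU, RV, RW, RX, SU, SV, SW, SX, TU, TV, TX, UV, UW, VX, WX
  2-simplices (18): PQT, PQW, PRT, PRV, PSV, PSW, QSU, QSX, QTX, QUW, RTU, RUW, RVX, RWX, SUV, SWX, TUV, TVX

Hence C_0 ≅ Z^9, C_1 ≅ Z^27, C_2 ≅ Z^18.

∂_1: C_1 → C_0 is given by ∂[p,q] = [q] − [p].
The resulting 9×27 matrix has rank 8, and its Smith normal form has invariant factors (1,1,1,1,1,1,1,1).

∂_2: C_2 → C_1 acts by ∂[p,q,r] = [q,r] − [p,r] + [p,q]. For instance
  ∂SUV = UV − SV + SU,
  ∂TUV = UV − TV + TU.
As a 27×18 matrix over Z this has rank 18, with invariant factors (1,1,1,1,1,1,1,1,1,1,1,1,1,1,1,1,1,2).

Computing H_k = (kernel of ∂_k) / (image of ∂_{k+1}):

  H_0: rank C_0 − rank ∂_1 = 9 − 8 = 1, and the invariant factors of ∂_1 are all 1, so H_0 ≅ Z.
  H_1: rank ker ∂_1 − rank ∂_2 = (27 − 8) − 18 = 1, and ∂_2 has invariant factor 2 > 1, so H_1 ≅ Z ⊕ Z/2.
  H_2: rank ker ∂_2 − rank ∂_3 = (18 − 18) − 0 = 0, and there is no ∂_3, so H_2 ≅ 0.

As a check, the Euler characteristic is 9 − 27 + 18 = 0, which agrees with 1 − 1 + 0 = 0.

H_0 ≅ Z,  H_1 ≅ Z ⊕ Z/2,  H_2 = 0.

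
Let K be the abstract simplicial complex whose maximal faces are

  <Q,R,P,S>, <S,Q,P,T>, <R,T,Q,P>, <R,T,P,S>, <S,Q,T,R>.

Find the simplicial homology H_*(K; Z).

H_0 ≅ Z,  H_1 = 0,  H_2 = 0,  H_3 ≅ Z.

We work with the vertex ordering P < Q < R < S < T. The simplices of K, each written with vertices in increasing order, are:

  0-simplices (5): P, Q, R, S, T
  1-simplices (10): PQ, PR, PS, PT, QR, QS, QT, RS, RT, ST
  2-simplices (10): PQR, PQS, PQT, PRS, PRT, PST, QRS, QRT, QST, RST
  3-simplices (5): PQRS, PQRT, PQST, PRST, QRST

Hence C_0 ≅ Z^5, C_1 ≅ Z^10, C_2 ≅ Z^10, C_3 ≅ Z^5.

∂_1: C_1 → C_0 sends each edge [p,q] (with p < q) to q − p. For instance
  ∂QR = R − Q.
As a 5×10 matrix over Z this has rank 4, with invariant factors (1,1,1,1).

∂_2: C_2 → C_1 acts by ∂[p,q,r] = [q,r] − [p,r] + [p,q]. For instance
  ∂QST = ST − QT + QS,
  ∂QRT = RT − QT + QR.
As a 10×10 matrix over Z this has rank 6, with invariant factors (1,1,1,1,1,1).

Boundary ∂_3: C_3 → C_2 sends each 3-simplex σ to the alternating sum Σ_i (−1)^i (σ with its i-th vertex removed). For instance
  ∂PQRT = QRT − PRT + PQT − PQR,
  ∂PQRS = QRS − PRS + PQS − PQR.
The resulting 10×5 matrix has rank 4, and its Smith normal form has invariant factors (1,1,1,1).

Now H_k = ker ∂_k / im ∂_{k+1}, so:

  H_0: rank C_0 − rank ∂_1 = 5 − 4 = 1, and the invariant factors of ∂_1 are all 1, so H_0 ≅ Z.
  H_1: rank ker ∂_1 − rank ∂_2 = (10 − 4) − 6 = 0, and the invariant factors of ∂_2 are all 1, so H_1 ≅ 0.
  H_2: rank ker ∂_2 − rank ∂_3 = (10 − 6) − 4 = 0, and the invariant factors of ∂_3 are all 1, so H_2 ≅ 0.
  H_3: rank ker ∂_3 − rank ∂_4 = (5 − 4) − 0 = 1, and there is no ∂_4, so H_3 ≅ Z.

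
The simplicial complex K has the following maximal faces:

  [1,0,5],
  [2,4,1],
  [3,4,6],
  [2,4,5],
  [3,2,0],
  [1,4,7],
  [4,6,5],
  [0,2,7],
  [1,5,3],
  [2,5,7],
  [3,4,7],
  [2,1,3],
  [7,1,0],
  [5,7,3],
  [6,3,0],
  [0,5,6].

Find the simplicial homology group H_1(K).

H_1 ≅ Z^2.

Fix the vertex order 0 < 1 < 2 < 3 < 4 < 5 < 6 < 7 and write every simplex with vertices in increasing order. Then dim K = 2 and the simplices of K are:

  0-simplices (8): [0], [1], [2], [3], [4], [5], [6], [7]
  1-simplices (24): (24 of them)
  2-simplices (16): [0,1,5], [0,1,7], [0,2,3], [0,2,7], [0,3,6], [0,5,6], [1,2,3], [1,2,4], [1,3,5], [1,4,7], [2,4,5], [2,5,7], [3,4,6], [3,4,7], [3,5,7], [4,5,6]

Hence C_0 ≅ Z^8, C_1 ≅ Z^24, C_2 ≅ Z^16.

Boundary ∂_1: C_1 → C_0 maps an edge to its endpoints' difference, ∂[p,q] = q − p. For instance
  ∂[0,2] = [2] − [0].
This gives a 8×24 integer matrix of rank 7; reducing to Smith normal form yields diagonal entries (1,1,1,1,1,1,1).

∂_2: C_2 → C_1 sends each 2-simplex [p,q,r] to [q,r] − [p,r] + [p,q]. For instance
  ∂[3,4,7] = [4,7] − [3,7] + [3,4],
  ∂[0,2,7] = [2,7] − [0,7] + [0,2].
This gives a 24×16 integer matrix of rank 15; reducing to Smith normal form yields diagonal entries (1,1,1,1,1,1,1,1,1,1,1,1,1,1,1).

From H_k ≅ ker(∂_k) / im(∂_{k+1}) we obtain:

  H_1: rank ker ∂_1 − rank ∂_2 = (24 − 7) − 15 = 2, and the invariant factors of ∂_2 are all 1, so H_1 ≅ Z^2.

(K is a triangulation of the torus T^2.)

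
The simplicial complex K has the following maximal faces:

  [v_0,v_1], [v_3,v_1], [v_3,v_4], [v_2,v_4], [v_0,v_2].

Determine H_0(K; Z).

Fix the vertex order v_0 < v_1 < v_2 < v_3 < v_4 and write every simplex with vertices in increasing order. Then dim K = 1 and the simplices of K are:

  0-simplices (5): [v_0], [v_1], [v_2], [v_3], [v_4]
  1-simplices (5): [v_0,v_1], [v_0,v_2], [v_1,v_3], [v_2,v_4], [v_3,v_4]

so the chain groups are C_0 ≅ Z^5, C_1 ≅ Z^5.

Boundary ∂_1: C_1 → C_0 maps an edge to its endpoints' difference, ∂[p,q] = q − p. For instance
  ∂[v_0,v_2] = [v_2] − [v_0].
The 5×5 boundary matrix has rank 4 and Smith normal form diag(1,1,1,1).

Now H_k = ker ∂_k / im ∂_{k+1}, so:

  H_0: rank C_0 − rank ∂_1 = 5 − 4 = 1, and the invariant factors of ∂_1 are all 1, so H_0 ≅ Z.

(K is a triangulation of the circle S^1.)

H_0 ≅ Z.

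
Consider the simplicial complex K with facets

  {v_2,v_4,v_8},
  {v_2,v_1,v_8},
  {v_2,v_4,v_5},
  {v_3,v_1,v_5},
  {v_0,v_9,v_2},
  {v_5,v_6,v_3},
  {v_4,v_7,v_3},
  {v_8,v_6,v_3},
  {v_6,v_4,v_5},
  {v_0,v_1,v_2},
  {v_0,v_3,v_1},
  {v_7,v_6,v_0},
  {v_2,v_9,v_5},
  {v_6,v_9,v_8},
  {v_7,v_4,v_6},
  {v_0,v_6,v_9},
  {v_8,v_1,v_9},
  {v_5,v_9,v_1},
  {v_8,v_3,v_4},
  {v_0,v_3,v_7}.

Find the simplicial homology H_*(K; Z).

H_0 ≅ Z,  H_1 ≅ Z ⊕ Z/2,  H_2 = 0.

Order the vertices as v_0 < v_1 < v_2 < v_3 < v_4 < v_5 < v_6 < v_7 < v_8 < v_9. Listing each simplex with vertices in this order, K has dimension 2 with simplices:

  0-simplices (10): [v_0], [v_1], [v_2], [v_3], [v_4], [v_5], [v_6], [v_7], [v_8], [v_9]
  1-simplices (30): (30 of them)
  2-simplices (20): (20 of them)

Hence C_0 ≅ Z^10, C_1 ≅ Z^30, C_2 ≅ Z^20.

The boundary map ∂_1: C_1 → C_0 maps an edge to its endpoints' difference, ∂[p,q] = q − p.
This gives a 10×30 integer matrix of rank 9; reducing to Smith normal form yields diagonal entries (1,1,1,1,1,1,1,1,1).

Boundary ∂_2: C_2 → C_1 acts by ∂[p,q,r] = [q,r] − [p,r] + [p,q]. For instance
  ∂[v_3,v_4,v_7] = [v_4,v_7] − [v_3,v_7] + [v_3,v_4],
  ∂[v_2,v_4,v_5] = [v_4,v_5] − [v_2,v_5] + [v_2,v_4].
The resulting 30×20 matrix has rank 20, and its Smith normal form has invariant factors (1,1,1,1,1,1,1,1,1,1,1,1,1,1,1,1,1,1,1,2).

Reading off H_k = ker ∂_k / im ∂_{k+1}:

  H_0: rank C_0 − rank ∂_1 = 10 − 9 = 1, and the invariant factors of ∂_1 are all 1, so H_0 = Z.
  H_1: rank ker ∂_1 − rank ∂_2 = (30 − 9) − 20 = 1, and ∂_2 has invariant factor 2 > 1, so H_1 = Z ⊕ Z/2.
  H_2: rank ker ∂_2 − rank ∂_3 = (20 − 20) − 0 = 0, and there is no ∂_3, so H_2 = 0.

As a check, the Euler characteristic is 10 − 30 + 20 = 0, which agrees with 1 − 1 + 0 = 0.
(K is a triangulation of the Klein bottle.)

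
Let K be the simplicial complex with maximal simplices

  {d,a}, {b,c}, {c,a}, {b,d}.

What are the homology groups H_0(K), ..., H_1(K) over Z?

We work with the vertex ordering a < b < c < d. The simplices of K, each written with vertices in increasing order, are:

  0-simplices (4): a, b, c, d
  1-simplices (4): ac, ad, bc, bd

giving chain groups C_0 ≅ Z^4, C_1 ≅ Z^4.

The boundary map ∂_1: C_1 → C_0 sends each edge [p,q] (with p < q) to q − p. For instance
  ∂ac = c − a.
As a 4×4 matrix over Z this has rank 3, with invariant factors (1,1,1).

Now H_k = ker ∂_k / im ∂_{k+1}, so:

  H_0: rank C_0 − rank ∂_1 = 4 − 3 = 1, and the invariant factors of ∂_1 are all 1, so H_0 = Z.
  H_1: rank ker ∂_1 − rank ∂_2 = (4 − 3) − 0 = 1, and there is no ∂_2, so H_1 = Z.

H_0 ≅ Z,  H_1 ≅ Z.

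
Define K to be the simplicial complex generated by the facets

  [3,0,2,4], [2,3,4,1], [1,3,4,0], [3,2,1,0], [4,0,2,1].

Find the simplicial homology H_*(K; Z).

Order the vertices as 0 < 1 < 2 < 3 < 4. Listing each simplex with vertices in this order, K has dimension 3 with simplices:

  0-simplices (5): [0], [1], [2], [3], [4]
  1-simplices (10): [0,1], [0,2], [0,3], [0,4], [1,2], [1,3], [1,4], [2,3], [2,4], [3,4]
  2-simplices (10): [0,1,2], [0,1,3], [0,1,4], [0,2,3], [0,2,4], [0,3,4], [1,2,3], [1,2,4], [1,3,4], [2,3,4]
  3-simplices (5): [0,1,2,3], [0,1,2,4], [0,1,3,4], [0,2,3,4], [1,2,3,4]

so the chain groups are C_0 ≅ Z^5, C_1 ≅ Z^10, C_2 ≅ Z^10, C_3 ≅ Z^5.

Boundary ∂_1: C_1 → C_0 maps an edge to its endpoints' difference, ∂[p,q] = q − p.
The 5×10 boundary matrix has rank 4 and Smith normal form diag(1,1,1,1).

∂_2: C_2 → C_1 acts by ∂[p,q,r] = [q,r] − [p,r] + [p,q]. For instance
  ∂[0,3,4] = [3,4] − [0,4] + [0,3],
  ∂[1,2,3] = [2,3] − [1,3] + [1,2].
As a 10×10 matrix over Z this has rank 6, with invariant factors (1,1,1,1,1,1).

∂_3: C_3 → C_2 sends each 3-simplex σ to the alternating sum Σ_i (−1)^i (σ with its i-th vertex removed). For instance
  ∂[0,1,3,4] = [1,3,4] − [0,3,4] + [0,1,4] − [0,1,3],
  ∂[0,1,2,3] = [1,2,3] − [0,2,3] + [0,1,3] − [0,1,2].
The 10×5 boundary matrix has rank 4 and Smith normal form diag(1,1,1,1).

Computing H_k = (kernel of ∂_k) / (image of ∂_{k+1}):

  H_0: rank C_0 − rank ∂_1 = 5 − 4 = 1, and the invariant factors of ∂_1 are all 1, so H_0 ≅ Z.
  H_1: rank ker ∂_1 − rank ∂_2 = (10 − 4) − 6 = 0, and the invariant factors of ∂_2 are all 1, so H_1 ≅ 0.
  H_2: rank ker ∂_2 − rank ∂_3 = (10 − 6) − 4 = 0, and the invariant factors of ∂_3 are all 1, so H_2 ≅ 0.
  H_3: rank ker ∂_3 − rank ∂_4 = (5 − 4) − 0 = 1, and there is no ∂_4, so H_3 ≅ Z.

H_0 ≅ Z,  H_1 = 0,  H_2 = 0,  H_3 ≅ Z.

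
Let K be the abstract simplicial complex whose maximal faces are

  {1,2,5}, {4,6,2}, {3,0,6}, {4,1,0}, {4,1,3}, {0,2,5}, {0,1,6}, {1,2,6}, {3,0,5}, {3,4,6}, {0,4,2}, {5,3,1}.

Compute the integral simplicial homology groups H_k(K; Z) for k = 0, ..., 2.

H_0 ≅ Z,  H_1 ≅ Z/2,  H_2 = 0.

Fix the vertex order 0 < 1 < 2 < 3 < 4 < 5 < 6 and write every simplex with vertices in increasing order. Then dim K = 2 and the simplices of K are:

  0-simplices (7): [0], [1], [2], [3], [4], [5], [6]
  1-simplices (18): [0,1], [0,2], [0,3], [0,4], [0,5], [0,6], [1,2], [1,3], [1,4], [1,5], [1,6], [2,4], [2,5], [2,6], [3,4], [3,5], [3,6], [4,6]
  2-simplices (12): [0,1,4], [0,1,6], [0,2,4], [0,2,5], [0,3,5], [0,3,6], [1,2,5], [1,2,6], [1,3,4], [1,3,5], [2,4,6], [3,4,6]

Hence C_0 ≅ Z^7, C_1 ≅ Z^18, C_2 ≅ Z^12.

Boundary ∂_1: C_1 → C_0 sends each edge [p,q] (with p < q) to q − p. For instance
  ∂[1,6] = [6] − [1].
As a 7×18 matrix over Z this has rank 6, with invariant factors (1,1,1,1,1,1).

Boundary ∂_2: C_2 → C_1 maps a triangle to the signed sum of its edges. For instance
  ∂[0,2,4] = [2,4] − [0,4] + [0,2],
  ∂[0,1,6] = [1,6] − [0,6] + [0,1].
As a 18×12 matrix over Z this has rank 12, with invariant factors (1,1,1,1,1,1,1,1,1,1,1,2).

Now H_k = ker ∂_k / im ∂_{k+1}, so:

  H_0: rank C_0 − rank ∂_1 = 7 − 6 = 1, and the invariant factors of ∂_1 are all 1, so H_0 = Z.
  H_1: rank ker ∂_1 − rank ∂_2 = (18 − 6) − 12 = 0, and ∂_2 has invariant factor 2 > 1, so H_1 = Z/2.
  H_2: rank ker ∂_2 − rank ∂_3 = (12 − 12) − 0 = 0, and there is no ∂_3, so H_2 = 0.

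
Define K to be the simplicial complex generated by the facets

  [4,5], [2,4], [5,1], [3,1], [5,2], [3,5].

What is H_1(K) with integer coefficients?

H_1 ≅ Z^2.

We work with the vertex ordering 1 < 2 < 3 < 4 < 5. The simplices of K, each written with vertices in increasing order, are:

  0-simplices (5): [1], [2], [3], [4], [5]
  1-simplices (6): [1,3], [1,5], [2,4], [2,5], [3,5], [4,5]

Hence C_0 ≅ Z^5, C_1 ≅ Z^6.

∂_1: C_1 → C_0 maps an edge to its endpoints' difference, ∂[p,q] = q − p. For instance
  ∂[2,5] = [5] − [2].
The resulting 5×6 matrix has rank 4, and its Smith normal form has invariant factors (1,1,1,1).

Reading off H_k = ker ∂_k / im ∂_{k+1}:

  H_1: rank ker ∂_1 − rank ∂_2 = (6 − 4) − 0 = 2, and there is no ∂_2, so H_1 ≅ Z^2.

(K is a triangulation of a wedge of 2 circles.)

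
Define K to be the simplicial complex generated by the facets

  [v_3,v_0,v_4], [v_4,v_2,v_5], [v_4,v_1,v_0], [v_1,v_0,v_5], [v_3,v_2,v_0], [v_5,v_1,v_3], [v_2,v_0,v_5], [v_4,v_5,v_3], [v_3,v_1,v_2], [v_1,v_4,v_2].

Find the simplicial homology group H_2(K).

H_2 ≅ 0.

Take the total order v_0 < v_1 < v_2 < v_3 < v_4 < v_5 on the vertex set. Then K (dimension 2) consists of the simplices:

  0-simplices (6): [v_0], [v_1], [v_2], [v_3], [v_4], [v_5]
  1-simplices (15): (15 of them)
  2-simplices (10): [v_0,v_1,v_4], [v_0,v_1,v_5], [v_0,v_2,v_3], [v_0,v_2,v_5], [v_0,v_3,v_4], [v_1,v_2,v_3], [v_1,v_2,v_4], [v_1,v_3,v_5], [v_2,v_4,v_5], [v_3,v_4,v_5]

giving chain groups C_0 ≅ Z^6, C_1 ≅ Z^15, C_2 ≅ Z^10.

The boundary map ∂_1: C_1 → C_0 is given by ∂[p,q] = [q] − [p].
This gives a 6×15 integer matrix of rank 5; reducing to Smith normal form yields diagonal entries (1,1,1,1,1).

Boundary ∂_2: C_2 → C_1 acts by ∂[p,q,r] = [q,r] − [p,r] + [p,q]. For instance
  ∂[v_1,v_2,v_3] = [v_2,v_3] − [v_1,v_3] + [v_1,v_2],
  ∂[v_0,v_2,v_3] = [v_2,v_3] − [v_0,v_3] + [v_0,v_2].
The resulting 15×10 matrix has rank 10, and its Smith normal form has invariant factors (1,1,1,1,1,1,1,1,1,2).

Reading off H_k = ker ∂_k / im ∂_{k+1}:

  H_2: rank ker ∂_2 − rank ∂_3 = (10 − 10) − 0 = 0, and there is no ∂_3, so H_2 = 0.

(K is a triangulation of the real projective plane RP^2.)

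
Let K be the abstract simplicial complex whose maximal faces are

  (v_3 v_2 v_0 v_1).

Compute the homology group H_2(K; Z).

H_2 = 0.

Order the vertices as v_0 < v_1 < v_2 < v_3. Listing each simplex with vertices in this order, K has dimension 3 with simplices:

  0-simplices (4): [v_0], [v_1], [v_2], [v_3]
  1-simplices (6): [v_0,v_1], [v_0,v_2], [v_0,v_3], [v_1,v_2], [v_1,v_3], [v_2,v_3]
  2-simplices (4): [v_0,v_1,v_2], [v_0,v_1,v_3], [v_0,v_2,v_3], [v_1,v_2,v_3]
  3-simplices (1): [v_0,v_1,v_2,v_3]

giving chain groups C_0 ≅ Z^4, C_1 ≅ Z^6, C_2 ≅ Z^4, C_3 ≅ Z^1.

Boundary ∂_1: C_1 → C_0 sends each edge [p,q] (with p < q) to q − p. For instance
  ∂[v_1,v_3] = [v_3] − [v_1].
The resulting 4×6 matrix has rank 3, and its Smith normal form has invariant factors (1,1,1).

∂_2: C_2 → C_1 maps a triangle to the signed sum of its edges. For instance
  ∂[v_0,v_1,v_3] = [v_1,v_3] − [v_0,v_3] + [v_0,v_1],
  ∂[v_0,v_1,v_2] = [v_1,v_2] − [v_0,v_2] + [v_0,v_1].
The 6×4 boundary matrix has rank 3 and Smith normal form diag(1,1,1).

The boundary map ∂_3: C_3 → C_2 sends each 3-simplex σ to the alternating sum Σ_i (−1)^i (σ with its i-th vertex removed). For instance
  ∂[v_0,v_1,v_2,v_3] = [v_1,v_2,v_3] − [v_0,v_2,v_3] + [v_0,v_1,v_3] − [v_0,v_1,v_2].
As a 4×1 matrix over Z this has rank 1, with invariant factors (1).

Computing H_k = (kernel of ∂_k) / (image of ∂_{k+1}):

  H_2: rank ker ∂_2 − rank ∂_3 = (4 − 3) − 1 = 0, and the invariant factors of ∂_3 are all 1, so H_2 = 0.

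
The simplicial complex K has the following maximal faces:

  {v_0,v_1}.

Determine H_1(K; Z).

Order the vertices as v_0 < v_1. Listing each simplex with vertices in this order, K has dimension 1 with simplices:

  0-simplices (2): [v_0], [v_1]
  1-simplices (1): [v_0,v_1]

giving chain groups C_0 ≅ Z^2, C_1 ≅ Z^1.

Boundary ∂_1: C_1 → C_0 maps an edge to its endpoints' difference, ∂[p,q] = q − p. For instance
  ∂[v_0,v_1] = [v_1] − [v_0].
The 2×1 boundary matrix has rank 1 and Smith normal form diag(1).

From H_k ≅ ker(∂_k) / im(∂_{k+1}) we obtain:

  H_1: rank ker ∂_1 − rank ∂_2 = (1 − 1) − 0 = 0, and there is no ∂_2, so H_1 ≅ 0.

H_1 = 0.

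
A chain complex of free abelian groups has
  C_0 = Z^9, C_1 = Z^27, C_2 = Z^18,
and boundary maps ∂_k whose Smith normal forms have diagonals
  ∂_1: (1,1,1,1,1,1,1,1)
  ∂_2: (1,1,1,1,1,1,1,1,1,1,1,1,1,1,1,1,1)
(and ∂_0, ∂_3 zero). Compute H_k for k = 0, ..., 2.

H_0 = Z,  H_1 = Z^2,  H_2 = Z.

H_0: b_0 = 9 − 0 − 8 = 1; torsion from ∂_1 factors > 1: none. So H_0 = Z.
H_1: b_1 = 27 − 8 − 17 = 2; torsion from ∂_2 factors > 1: none. So H_1 = Z^2.
H_2: b_2 = 18 − 17 − 0 = 1; torsion from ∂_3 factors > 1: none. So H_2 = Z.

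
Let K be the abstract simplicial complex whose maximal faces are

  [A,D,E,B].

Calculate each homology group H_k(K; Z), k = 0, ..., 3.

K has 4 vertices, 6 edges, 4 triangles, 1 3-simplex.
rank ∂_0 = 0, rank ∂_1 = 3 ⇒ b_0 = 4 − 0 − 3 = 1; all invariant factors of ∂_1 are 1 so no torsion. So H_0 = Z.
rank ∂_1 = 3, rank ∂_2 = 3 ⇒ b_1 = 6 − 3 − 3 = 0; all invariant factors of ∂_2 are 1 so no torsion. So H_1 = 0.
rank ∂_2 = 3, rank ∂_3 = 1 ⇒ b_2 = 4 − 3 − 1 = 0; all invariant factors of ∂_3 are 1 so no torsion. So H_2 = 0.
rank ∂_3 = 1, rank ∂_4 = 0 ⇒ b_3 = 1 − 1 − 0 = 0. So H_3 = 0.

H_0 = Z,  H_1 = 0,  H_2 = 0,  H_3 = 0.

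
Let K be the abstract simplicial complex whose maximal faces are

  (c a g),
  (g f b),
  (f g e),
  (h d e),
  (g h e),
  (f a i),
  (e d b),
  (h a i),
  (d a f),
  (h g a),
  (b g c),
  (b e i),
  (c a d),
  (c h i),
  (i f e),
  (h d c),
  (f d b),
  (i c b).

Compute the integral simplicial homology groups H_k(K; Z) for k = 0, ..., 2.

H_0 ≅ Z,  H_1 ≅ Z ⊕ Z/2Z,  H_2 = 0.

We work with the vertex ordering a < b < c < d < e < f < g < h < i. The simplices of K, each written with vertices in increasing order, are:

  0-simplices (9): a, b, c, d, e, f, g, h, i
  1-simplices (27): ac, ad, af, ag, ah, ai, bc, bd, be, bf, bg, bi, cd, cg, ch, ci, de, df, dh, ef, eg, eh, ei, fg, fi, gh, hi
  2-simplices (18): acd, acg, adf, afi, agh, ahi, bcg, bci, bde, bdf, bei, bfg, cdh, chi, deh, efg, efi, egh

Hence C_0 ≅ Z^9, C_1 ≅ Z^27, C_2 ≅ Z^18.

The boundary map ∂_1: C_1 → C_0 is given by ∂[p,q] = [q] − [p]. For instance
  ∂ai = i − a.
The resulting 9×27 matrix has rank 8, and its Smith normal form has invariant factors (1,1,1,1,1,1,1,1).

The boundary map ∂_2: C_2 → C_1 maps a triangle to the signed sum of its edges. For instance
  ∂bde = de − be + bd,
  ∂bfg = fg − bg + bf.
This gives a 27×18 integer matrix of rank 18; reducing to Smith normal form yields diagonal entries (1,1,1,1,1,1,1,1,1,1,1,1,1,1,1,1,1,2).

Now H_k = ker ∂_k / im ∂_{k+1}, so:

  H_0: rank C_0 − rank ∂_1 = 9 − 8 = 1, and the invariant factors of ∂_1 are all 1, so H_0 = Z.
  H_1: rank ker ∂_1 − rank ∂_2 = (27 − 8) − 18 = 1, and ∂_2 has invariant factor 2 > 1, so H_1 = Z ⊕ Z/2Z.
  H_2: rank ker ∂_2 − rank ∂_3 = (18 − 18) − 0 = 0, and there is no ∂_3, so H_2 = 0.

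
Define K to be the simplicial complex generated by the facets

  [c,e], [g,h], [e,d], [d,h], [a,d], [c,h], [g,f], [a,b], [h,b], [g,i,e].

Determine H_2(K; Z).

H_2 = 0.

Order the vertices as a < b < c < d < e < f < g < h < i. Listing each simplex with vertices in this order, K has dimension 2 with simplices:

  0-simplices (9): a, b, c, d, e, f, g, h, i
  1-simplices (12): ab, ad, bh, ce, ch, de, dh, eg, ei, fg, gh, gi
  2-simplices (1): egi

giving chain groups C_0 ≅ Z^9, C_1 ≅ Z^12, C_2 ≅ Z^1.

Boundary ∂_1: C_1 → C_0 maps an edge to its endpoints' difference, ∂[p,q] = q − p. For instance
  ∂ad = d − a.
As a 9×12 matrix over Z this has rank 8, with invariant factors (1,1,1,1,1,1,1,1).

∂_2: C_2 → C_1 acts by ∂[p,q,r] = [q,r] − [p,r] + [p,q]. For instance
  ∂egi = gi − ei + eg.
The resulting 12×1 matrix has rank 1, and its Smith normal form has invariant factors (1).

Reading off H_k = ker ∂_k / im ∂_{k+1}:

  H_2: rank ker ∂_2 − rank ∂_3 = (1 − 1) − 0 = 0, and there is no ∂_3, so H_2 ≅ 0.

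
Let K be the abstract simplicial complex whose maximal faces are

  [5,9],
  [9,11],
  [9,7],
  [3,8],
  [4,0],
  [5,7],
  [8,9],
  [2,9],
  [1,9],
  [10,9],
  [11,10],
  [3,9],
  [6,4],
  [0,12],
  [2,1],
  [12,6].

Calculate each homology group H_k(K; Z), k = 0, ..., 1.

Take the total order 0 < 1 < 2 < 3 < 4 < 5 < 6 < 7 < 8 < 9 < 10 < 11 < 12 on the vertex set. Then K (dimension 1) consists of the simplices:

  0-simplices (13): [0], [1], [2], [3], [4], [5], [6], [7], [8], [9], [10], [11], [12]
  1-simplices (16): [0,4], [0,12], [1,2], [1,9], [2,9], [3,8], [3,9], [4,6], [5,7], [5,9], [6,12], [7,9], [8,9], [9,10], [9,11], [10,11]

Hence C_0 ≅ Z^13, C_1 ≅ Z^16.

Boundary ∂_1: C_1 → C_0 maps an edge to its endpoints' difference, ∂[p,q] = q − p. For instance
  ∂[1,9] = [9] − [1].
This gives a 13×16 integer matrix of rank 11; reducing to Smith normal form yields diagonal entries (1,1,1,1,1,1,1,1,1,1,1).

From H_k ≅ ker(∂_k) / im(∂_{k+1}) we obtain:

  H_0: rank C_0 − rank ∂_1 = 13 − 11 = 2, and the invariant factors of ∂_1 are all 1, so H_0 = Z^2.
  H_1: rank ker ∂_1 − rank ∂_2 = (16 − 11) − 0 = 5, and there is no ∂_2, so H_1 = Z^5.

H_0 ≅ Z^2,  H_1 ≅ Z^5.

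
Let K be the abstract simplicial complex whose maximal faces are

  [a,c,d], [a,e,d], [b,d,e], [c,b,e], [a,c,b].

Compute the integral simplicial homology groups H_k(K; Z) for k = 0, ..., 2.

H_0 ≅ Z,  H_1 ≅ Z,  H_2 = 0.

Take the total order a < b < c < d < e on the vertex set. Then K (dimension 2) consists of the simplices:

  0-simplices (5): a, b, c, d, e
  1-simplices (10): ab, ac, ad, ae, bc, bd, be, cd, ce, de
  2-simplices (5): abc, acd, ade, bce, bde

so the chain groups are C_0 ≅ Z^5, C_1 ≅ Z^10, C_2 ≅ Z^5.

Boundary ∂_1: C_1 → C_0 sends each edge [p,q] (with p < q) to q − p. For instance
  ∂de = e − d.
As a 5×10 matrix over Z this has rank 4, with invariant factors (1,1,1,1).

∂_2: C_2 → C_1 maps a triangle to the signed sum of its edges. For instance
  ∂ade = de − ae + ad,
  ∂abc = bc − ac + ab.
The resulting 10×5 matrix has rank 5, and its Smith normal form has invariant factors (1,1,1,1,1).

Reading off H_k = ker ∂_k / im ∂_{k+1}:

  H_0: rank C_0 − rank ∂_1 = 5 − 4 = 1, and the invariant factors of ∂_1 are all 1, so H_0 ≅ Z.
  H_1: rank ker ∂_1 − rank ∂_2 = (10 − 4) − 5 = 1, and the invariant factors of ∂_2 are all 1, so H_1 ≅ Z.
  H_2: rank ker ∂_2 − rank ∂_3 = (5 − 5) − 0 = 0, and there is no ∂_3, so H_2 ≅ 0.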